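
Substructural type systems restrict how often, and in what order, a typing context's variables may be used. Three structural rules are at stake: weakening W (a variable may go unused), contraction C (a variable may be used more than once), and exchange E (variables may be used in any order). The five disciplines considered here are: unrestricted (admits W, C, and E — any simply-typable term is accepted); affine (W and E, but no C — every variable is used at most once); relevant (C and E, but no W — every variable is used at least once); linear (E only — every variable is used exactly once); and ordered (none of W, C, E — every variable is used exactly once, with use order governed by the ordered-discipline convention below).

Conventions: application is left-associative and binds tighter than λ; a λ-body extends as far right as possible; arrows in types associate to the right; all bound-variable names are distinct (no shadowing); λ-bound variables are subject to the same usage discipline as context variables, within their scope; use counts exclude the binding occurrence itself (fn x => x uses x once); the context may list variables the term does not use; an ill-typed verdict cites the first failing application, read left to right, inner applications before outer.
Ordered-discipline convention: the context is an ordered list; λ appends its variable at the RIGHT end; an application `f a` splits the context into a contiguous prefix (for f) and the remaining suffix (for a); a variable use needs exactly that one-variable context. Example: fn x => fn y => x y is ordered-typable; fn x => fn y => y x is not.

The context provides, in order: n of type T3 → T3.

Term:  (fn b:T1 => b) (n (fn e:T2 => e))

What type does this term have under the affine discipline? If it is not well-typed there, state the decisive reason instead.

not well-typed under affine — a type mismatch blocks all five
counts: n ×1, b [bound] ×1, e [bound] ×1
left-to-right use order: b, n, e
typing: ill-typed: argument of type T2 → T2 where T3 is required
per-discipline verdicts: ordered ✗, linear ✗, affine ✗, relevant ✗, unrestricted ✗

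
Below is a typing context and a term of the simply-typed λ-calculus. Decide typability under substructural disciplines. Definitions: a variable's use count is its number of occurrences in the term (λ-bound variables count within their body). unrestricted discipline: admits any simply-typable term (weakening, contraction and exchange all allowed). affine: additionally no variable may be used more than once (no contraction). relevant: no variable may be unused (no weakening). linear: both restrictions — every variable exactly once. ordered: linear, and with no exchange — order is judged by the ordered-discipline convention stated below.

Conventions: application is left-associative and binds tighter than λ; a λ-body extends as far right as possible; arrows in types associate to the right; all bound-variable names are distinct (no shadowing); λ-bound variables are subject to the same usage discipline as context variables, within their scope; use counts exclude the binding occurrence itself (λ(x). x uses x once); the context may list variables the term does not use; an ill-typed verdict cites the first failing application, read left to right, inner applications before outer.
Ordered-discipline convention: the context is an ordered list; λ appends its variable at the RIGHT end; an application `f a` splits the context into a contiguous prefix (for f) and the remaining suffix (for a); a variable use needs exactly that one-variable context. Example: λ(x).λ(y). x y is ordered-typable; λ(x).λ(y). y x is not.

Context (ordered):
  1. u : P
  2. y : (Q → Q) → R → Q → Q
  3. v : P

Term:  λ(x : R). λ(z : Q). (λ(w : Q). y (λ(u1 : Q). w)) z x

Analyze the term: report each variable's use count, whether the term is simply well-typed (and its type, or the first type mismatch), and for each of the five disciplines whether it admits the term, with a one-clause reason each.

variable uses: u ×0, y ×1, v ×0, x (λ-bound) ×1, z (λ-bound) ×1, w (λ-bound) ×1, u1 (λ-bound) ×0
uses in reading order: y, w, z, x
typing: well-typed — term : R → Q → Q → Q
ordered ✗ (u, v, u1 never used (weakening))
linear ✗ (u, v, u1 never used (weakening))
affine ✓ (u, y, v, x, z, w, u1: no repeats, contraction unneeded)
relevant ✗ (u, v, u1 never used (weakening))
unrestricted ✓ (well-typed at R → Q → Q → Q; no restrictions here)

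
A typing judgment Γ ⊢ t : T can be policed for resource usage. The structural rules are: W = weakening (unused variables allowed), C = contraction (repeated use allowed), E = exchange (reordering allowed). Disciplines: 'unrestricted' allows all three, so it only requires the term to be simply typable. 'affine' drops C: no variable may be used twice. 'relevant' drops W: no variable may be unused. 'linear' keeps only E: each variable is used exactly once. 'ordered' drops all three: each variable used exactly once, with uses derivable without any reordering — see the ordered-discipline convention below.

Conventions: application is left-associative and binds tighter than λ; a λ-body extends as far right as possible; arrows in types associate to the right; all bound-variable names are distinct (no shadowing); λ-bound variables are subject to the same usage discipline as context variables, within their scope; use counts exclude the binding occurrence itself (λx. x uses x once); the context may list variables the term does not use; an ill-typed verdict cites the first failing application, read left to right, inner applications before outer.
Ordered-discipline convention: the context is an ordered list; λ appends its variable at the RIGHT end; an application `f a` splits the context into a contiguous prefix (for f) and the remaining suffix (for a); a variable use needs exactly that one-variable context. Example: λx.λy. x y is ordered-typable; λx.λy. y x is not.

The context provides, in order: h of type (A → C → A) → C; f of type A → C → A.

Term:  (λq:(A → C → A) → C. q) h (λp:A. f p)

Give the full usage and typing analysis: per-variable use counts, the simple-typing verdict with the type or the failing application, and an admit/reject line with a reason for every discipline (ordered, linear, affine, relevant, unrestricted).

counts: h: 1, f: 1, q [bound]: 1, p [bound]: 1
order of uses: q, h, f, p
typing: well-typed — term : C
ordered: ✓, h, f, q, p: once each, no exchange needed
linear: ✓, single use per variable (h, f, q, p)
affine: ✓, no duplicate uses among h, f, q, p
relevant: ✓, every one of h, f, q, p appears
unrestricted: ✓, typability at C is all that's needed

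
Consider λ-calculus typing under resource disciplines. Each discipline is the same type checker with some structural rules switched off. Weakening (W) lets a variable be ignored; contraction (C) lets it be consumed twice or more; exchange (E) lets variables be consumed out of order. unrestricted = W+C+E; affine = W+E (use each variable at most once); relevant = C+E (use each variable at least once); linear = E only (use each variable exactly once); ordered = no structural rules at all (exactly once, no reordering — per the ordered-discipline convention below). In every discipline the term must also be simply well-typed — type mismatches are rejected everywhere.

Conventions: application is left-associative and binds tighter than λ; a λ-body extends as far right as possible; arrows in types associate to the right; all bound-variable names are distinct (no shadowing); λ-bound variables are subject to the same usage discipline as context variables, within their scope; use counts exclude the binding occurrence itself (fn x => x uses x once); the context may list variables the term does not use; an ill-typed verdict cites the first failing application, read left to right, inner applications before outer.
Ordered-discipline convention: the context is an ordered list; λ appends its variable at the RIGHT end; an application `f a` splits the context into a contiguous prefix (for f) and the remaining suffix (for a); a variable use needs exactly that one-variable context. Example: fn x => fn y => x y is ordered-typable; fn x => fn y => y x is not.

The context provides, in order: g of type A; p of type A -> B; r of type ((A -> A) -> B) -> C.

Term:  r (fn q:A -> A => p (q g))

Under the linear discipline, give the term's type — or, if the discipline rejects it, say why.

term : C
usage: g ×1, p ×1, r ×1, q (λ-bound) ×1
use order (left to right): r, p, q, g
typing: well-typed — term : C
all disciplines: ordered ✗ · linear ✓ · affine ✓ · relevant ✓ · unrestricted ✓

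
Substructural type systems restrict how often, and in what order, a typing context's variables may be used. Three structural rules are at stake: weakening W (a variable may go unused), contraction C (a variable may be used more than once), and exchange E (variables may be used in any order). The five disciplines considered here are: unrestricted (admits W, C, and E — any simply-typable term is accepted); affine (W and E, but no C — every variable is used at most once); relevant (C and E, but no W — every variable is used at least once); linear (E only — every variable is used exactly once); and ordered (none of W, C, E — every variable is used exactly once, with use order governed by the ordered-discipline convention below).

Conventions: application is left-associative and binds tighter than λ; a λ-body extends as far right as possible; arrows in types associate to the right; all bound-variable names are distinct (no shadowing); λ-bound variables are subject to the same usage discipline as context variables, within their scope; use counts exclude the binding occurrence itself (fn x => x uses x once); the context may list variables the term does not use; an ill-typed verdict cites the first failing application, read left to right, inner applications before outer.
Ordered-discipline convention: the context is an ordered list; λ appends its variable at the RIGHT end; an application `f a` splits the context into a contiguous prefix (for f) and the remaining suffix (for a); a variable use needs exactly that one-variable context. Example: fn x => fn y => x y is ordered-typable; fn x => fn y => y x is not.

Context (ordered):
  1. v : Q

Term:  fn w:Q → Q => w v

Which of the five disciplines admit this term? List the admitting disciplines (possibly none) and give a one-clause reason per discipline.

admitted in: linear, affine, relevant, unrestricted
variable uses: v: 1×, w (λ-bound): 1×
left-to-right use order: w, v
typing: ✓ — (Q → Q) → Q
ordered ✗ (use order w, v needs exchange)
linear ✓ (single use per variable (v, w))
affine ✓ (at most one use each (v, w))
relevant ✓ (v, w: all used, weakening unneeded)
unrestricted ✓ (well-typed at (Q → Q) → Q; no restrictions here)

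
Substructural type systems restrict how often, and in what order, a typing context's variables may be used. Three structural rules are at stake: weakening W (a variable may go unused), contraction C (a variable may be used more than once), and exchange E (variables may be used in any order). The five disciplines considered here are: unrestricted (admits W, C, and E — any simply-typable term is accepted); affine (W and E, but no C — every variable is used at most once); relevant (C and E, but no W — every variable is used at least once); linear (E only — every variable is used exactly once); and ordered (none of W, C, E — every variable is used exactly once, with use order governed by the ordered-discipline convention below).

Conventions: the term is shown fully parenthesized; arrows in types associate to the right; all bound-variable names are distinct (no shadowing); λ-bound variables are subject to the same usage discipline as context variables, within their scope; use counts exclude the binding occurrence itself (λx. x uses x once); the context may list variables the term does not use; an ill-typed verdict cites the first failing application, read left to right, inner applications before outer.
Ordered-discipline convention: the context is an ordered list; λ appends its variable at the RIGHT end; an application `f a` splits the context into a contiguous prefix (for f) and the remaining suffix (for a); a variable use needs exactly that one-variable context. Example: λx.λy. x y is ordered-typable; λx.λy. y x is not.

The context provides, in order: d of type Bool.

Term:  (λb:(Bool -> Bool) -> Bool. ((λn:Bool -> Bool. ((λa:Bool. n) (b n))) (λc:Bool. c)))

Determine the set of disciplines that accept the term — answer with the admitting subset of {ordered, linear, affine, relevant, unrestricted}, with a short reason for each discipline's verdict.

accepted by: unrestricted
usage: d=0; b (λ-bound)=1; n (λ-bound)=2; a (λ-bound)=0; c (λ-bound)=1
use order (left to right): n, b, n, c
typing: ✓ — ((Bool -> Bool) -> Bool) -> Bool -> Bool
ordered ✗ (repeated use of n ×2; needs weakening: d, a unused)
linear ✗ (repeated use of n ×2; needs weakening: d, a unused)
affine ✗ (repeated use of n ×2)
relevant ✗ (needs weakening: d, a unused)
unrestricted ✓ (simply typable at ((Bool -> Bool) -> Bool) -> Bool -> Bool; W, C, E all held)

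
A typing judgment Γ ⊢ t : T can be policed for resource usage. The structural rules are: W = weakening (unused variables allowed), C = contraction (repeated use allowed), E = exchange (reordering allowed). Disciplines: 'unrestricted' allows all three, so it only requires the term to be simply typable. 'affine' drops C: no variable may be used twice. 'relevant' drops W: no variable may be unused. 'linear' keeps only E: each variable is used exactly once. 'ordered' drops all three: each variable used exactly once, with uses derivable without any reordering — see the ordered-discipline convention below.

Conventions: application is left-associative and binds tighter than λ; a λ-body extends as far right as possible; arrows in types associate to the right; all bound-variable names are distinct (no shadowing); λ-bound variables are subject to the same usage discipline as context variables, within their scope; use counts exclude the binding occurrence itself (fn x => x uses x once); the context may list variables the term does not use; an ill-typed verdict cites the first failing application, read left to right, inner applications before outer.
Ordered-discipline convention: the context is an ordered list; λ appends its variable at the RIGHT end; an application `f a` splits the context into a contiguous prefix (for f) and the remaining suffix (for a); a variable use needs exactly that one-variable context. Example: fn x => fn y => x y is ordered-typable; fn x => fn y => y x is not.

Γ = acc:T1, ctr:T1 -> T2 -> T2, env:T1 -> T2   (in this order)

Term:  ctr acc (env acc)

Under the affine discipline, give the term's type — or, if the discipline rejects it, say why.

not well-typed under affine — repeated use of acc ×2
use counts: acc ×2, ctr ×1, env ×1
uses in reading order: ctr, acc, env, acc
typing: the term checks, with type T2
all disciplines: ordered ✗; linear ✗; affine ✗; relevant ✓; unrestricted ✓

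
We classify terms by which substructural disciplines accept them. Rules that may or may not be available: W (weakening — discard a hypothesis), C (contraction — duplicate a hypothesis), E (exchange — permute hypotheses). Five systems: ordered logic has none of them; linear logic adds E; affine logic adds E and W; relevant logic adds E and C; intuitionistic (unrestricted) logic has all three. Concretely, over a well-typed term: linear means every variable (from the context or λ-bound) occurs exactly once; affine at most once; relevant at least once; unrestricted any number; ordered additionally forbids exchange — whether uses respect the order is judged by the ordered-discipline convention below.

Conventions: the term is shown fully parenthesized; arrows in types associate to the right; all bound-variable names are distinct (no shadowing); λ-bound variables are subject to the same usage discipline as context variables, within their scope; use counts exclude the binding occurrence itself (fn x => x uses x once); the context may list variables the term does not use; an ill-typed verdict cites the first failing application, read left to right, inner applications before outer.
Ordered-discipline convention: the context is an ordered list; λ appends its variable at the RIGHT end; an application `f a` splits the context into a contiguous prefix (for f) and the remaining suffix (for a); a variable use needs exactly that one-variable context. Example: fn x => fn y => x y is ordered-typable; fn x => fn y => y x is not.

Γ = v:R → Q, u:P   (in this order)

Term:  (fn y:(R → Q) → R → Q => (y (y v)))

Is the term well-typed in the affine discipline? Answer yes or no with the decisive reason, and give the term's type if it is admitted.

no — uses contraction: y ×2
use counts: v ×1; u ×0; y (bound) ×2
left-to-right use order: y, y, v
typing: well-typed — term : ((R → Q) → R → Q) → R → Q
across the five disciplines: ordered ✗ · linear ✗ · affine ✗ · relevant ✗ · unrestricted ✓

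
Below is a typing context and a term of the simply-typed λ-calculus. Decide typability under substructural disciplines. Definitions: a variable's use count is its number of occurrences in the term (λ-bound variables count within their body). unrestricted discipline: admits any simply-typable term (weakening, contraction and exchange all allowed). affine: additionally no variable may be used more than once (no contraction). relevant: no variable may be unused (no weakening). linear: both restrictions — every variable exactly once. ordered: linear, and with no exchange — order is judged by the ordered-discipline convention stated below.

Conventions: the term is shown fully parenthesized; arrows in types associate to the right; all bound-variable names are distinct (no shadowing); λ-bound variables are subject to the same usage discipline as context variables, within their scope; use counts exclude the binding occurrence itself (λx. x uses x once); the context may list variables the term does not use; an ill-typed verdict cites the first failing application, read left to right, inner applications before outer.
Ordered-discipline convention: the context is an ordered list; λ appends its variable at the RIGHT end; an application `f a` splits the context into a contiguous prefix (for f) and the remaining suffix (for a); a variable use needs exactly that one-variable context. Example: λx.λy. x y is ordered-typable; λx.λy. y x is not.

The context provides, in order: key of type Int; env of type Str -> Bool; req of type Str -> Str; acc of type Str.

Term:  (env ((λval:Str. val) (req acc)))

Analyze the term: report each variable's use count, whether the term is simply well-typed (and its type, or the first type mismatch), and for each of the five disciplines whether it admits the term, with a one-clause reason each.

usage: key: 0×; env: 1×; req: 1×; acc: 1×; val (bound): 1×
uses in reading order: env, val, req, acc
typing: well-typed — term : Bool
ordered: ✗ — key left unused
linear: ✗ — key left unused
affine: ✓ — key, env, req, acc, val: no repeats, contraction unneeded
relevant: ✗ — key left unused
unrestricted: ✓ — type-checks (Bool) and nothing is barred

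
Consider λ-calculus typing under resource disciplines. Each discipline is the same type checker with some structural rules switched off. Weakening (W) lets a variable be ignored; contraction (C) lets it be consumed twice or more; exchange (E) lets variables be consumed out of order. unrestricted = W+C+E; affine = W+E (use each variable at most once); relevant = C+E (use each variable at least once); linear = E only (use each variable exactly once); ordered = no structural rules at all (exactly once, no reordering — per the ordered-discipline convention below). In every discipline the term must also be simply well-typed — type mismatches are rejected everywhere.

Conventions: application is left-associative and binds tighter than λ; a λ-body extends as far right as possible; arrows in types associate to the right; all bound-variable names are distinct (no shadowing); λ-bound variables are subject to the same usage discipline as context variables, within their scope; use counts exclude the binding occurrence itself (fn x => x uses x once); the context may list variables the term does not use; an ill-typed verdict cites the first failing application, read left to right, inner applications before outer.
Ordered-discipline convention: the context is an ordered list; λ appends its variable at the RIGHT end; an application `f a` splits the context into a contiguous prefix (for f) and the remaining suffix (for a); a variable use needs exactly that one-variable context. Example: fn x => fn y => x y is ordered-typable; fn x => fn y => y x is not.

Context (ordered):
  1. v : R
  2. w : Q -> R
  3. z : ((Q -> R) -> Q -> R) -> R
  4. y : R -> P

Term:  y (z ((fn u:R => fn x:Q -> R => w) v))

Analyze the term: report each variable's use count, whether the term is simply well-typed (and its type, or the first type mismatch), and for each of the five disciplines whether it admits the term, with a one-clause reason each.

usage: v: 1×, w: 1×, z: 1×, y: 1×, u (λ-bound): 0×, x (λ-bound): 0×
uses in reading order: y, z, w, v
typing: the term checks, with type P
ordered: ✗, needs weakening: u, x unused
linear: ✗, needs weakening: u, x unused
affine: ✓, v, w, z, y, u, x: no repeats, contraction unneeded
relevant: ✗, needs weakening: u, x unused
unrestricted: ✓, simply typable at P; W, C, E all held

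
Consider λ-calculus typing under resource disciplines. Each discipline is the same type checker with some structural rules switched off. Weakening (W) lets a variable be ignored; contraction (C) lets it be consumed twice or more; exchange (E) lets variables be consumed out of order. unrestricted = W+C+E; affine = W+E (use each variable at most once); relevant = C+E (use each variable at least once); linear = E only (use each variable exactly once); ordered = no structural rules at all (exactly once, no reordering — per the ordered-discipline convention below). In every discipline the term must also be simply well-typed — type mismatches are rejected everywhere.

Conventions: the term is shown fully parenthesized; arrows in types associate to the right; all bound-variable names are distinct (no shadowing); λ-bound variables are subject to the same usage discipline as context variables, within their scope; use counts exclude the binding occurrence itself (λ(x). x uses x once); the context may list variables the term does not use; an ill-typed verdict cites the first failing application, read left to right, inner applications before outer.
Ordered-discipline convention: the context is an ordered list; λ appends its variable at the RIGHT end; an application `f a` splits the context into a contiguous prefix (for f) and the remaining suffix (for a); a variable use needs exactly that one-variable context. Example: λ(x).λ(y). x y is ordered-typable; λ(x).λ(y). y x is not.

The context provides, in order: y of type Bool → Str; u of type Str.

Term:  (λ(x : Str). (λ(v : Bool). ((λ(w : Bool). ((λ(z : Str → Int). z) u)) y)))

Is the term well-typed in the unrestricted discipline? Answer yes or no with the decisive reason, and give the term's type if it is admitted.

no — a type mismatch blocks all five
variable uses: y=1; u=1; x (bound)=0; v (bound)=0; w (bound)=0; z (bound)=1
order of uses: z, u, y
typing: ill-typed: a function awaiting Str → Int gets Str
per-discipline verdicts: ordered ✗; linear ✗; affine ✗; relevant ✗; unrestricted ✗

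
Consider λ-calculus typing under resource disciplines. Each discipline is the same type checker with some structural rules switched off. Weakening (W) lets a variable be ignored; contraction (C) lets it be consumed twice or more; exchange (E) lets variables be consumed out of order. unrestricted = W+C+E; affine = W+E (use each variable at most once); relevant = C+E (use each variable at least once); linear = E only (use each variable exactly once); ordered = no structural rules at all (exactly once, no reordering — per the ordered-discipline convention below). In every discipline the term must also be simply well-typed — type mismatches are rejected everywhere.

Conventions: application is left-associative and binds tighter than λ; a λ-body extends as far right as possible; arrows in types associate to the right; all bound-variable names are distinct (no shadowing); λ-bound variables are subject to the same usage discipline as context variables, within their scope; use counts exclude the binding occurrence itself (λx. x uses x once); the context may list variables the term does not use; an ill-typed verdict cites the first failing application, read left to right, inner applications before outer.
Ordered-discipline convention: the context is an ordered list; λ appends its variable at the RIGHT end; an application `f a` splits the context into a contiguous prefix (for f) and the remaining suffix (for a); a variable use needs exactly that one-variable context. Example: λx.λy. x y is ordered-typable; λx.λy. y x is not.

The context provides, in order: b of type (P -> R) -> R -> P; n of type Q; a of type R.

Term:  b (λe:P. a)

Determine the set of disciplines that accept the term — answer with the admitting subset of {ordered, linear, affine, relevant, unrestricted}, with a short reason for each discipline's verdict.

admitting disciplines: affine, unrestricted
usage: b=1, n=0, a=1, e (λ-bound)=0
uses in reading order: b, a
typing: ✓ — R -> P
ordered: ✗ — n, e left unused
linear: ✗ — n, e left unused
affine: ✓ — at most one use each (b, n, a, e)
relevant: ✗ — n, e left unused
unrestricted: ✓ — well-typed at R -> P; no restrictions here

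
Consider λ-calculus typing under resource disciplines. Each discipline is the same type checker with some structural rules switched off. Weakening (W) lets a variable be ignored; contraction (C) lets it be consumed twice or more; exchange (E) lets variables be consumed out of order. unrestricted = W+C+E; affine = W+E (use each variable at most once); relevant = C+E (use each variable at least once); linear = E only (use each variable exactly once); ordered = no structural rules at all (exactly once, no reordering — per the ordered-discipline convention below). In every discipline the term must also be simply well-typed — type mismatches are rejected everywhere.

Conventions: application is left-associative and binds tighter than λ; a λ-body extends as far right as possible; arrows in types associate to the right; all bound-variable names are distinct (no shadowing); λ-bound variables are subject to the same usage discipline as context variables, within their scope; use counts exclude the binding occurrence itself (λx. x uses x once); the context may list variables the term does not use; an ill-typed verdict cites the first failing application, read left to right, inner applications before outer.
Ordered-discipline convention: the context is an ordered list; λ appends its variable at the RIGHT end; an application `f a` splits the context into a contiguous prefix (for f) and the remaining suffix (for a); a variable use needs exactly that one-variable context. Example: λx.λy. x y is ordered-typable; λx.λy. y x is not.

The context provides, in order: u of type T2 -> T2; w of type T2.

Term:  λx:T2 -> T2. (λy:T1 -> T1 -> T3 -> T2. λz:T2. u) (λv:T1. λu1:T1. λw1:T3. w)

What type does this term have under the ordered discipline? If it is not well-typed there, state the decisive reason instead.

not well-typed under ordered — x, y, z, v, u1, w1 never used (weakening)
usage: u: 1; w: 1; x [bound]: 0; y [bound]: 0; z [bound]: 0; v [bound]: 0; u1 [bound]: 0; w1 [bound]: 0
use order (left to right): u, w
typing: well-typed — term : (T2 -> T2) -> T2 -> T2 -> T2
all disciplines: ordered ✗ · linear ✗ · affine ✓ · relevant ✗ · unrestricted ✓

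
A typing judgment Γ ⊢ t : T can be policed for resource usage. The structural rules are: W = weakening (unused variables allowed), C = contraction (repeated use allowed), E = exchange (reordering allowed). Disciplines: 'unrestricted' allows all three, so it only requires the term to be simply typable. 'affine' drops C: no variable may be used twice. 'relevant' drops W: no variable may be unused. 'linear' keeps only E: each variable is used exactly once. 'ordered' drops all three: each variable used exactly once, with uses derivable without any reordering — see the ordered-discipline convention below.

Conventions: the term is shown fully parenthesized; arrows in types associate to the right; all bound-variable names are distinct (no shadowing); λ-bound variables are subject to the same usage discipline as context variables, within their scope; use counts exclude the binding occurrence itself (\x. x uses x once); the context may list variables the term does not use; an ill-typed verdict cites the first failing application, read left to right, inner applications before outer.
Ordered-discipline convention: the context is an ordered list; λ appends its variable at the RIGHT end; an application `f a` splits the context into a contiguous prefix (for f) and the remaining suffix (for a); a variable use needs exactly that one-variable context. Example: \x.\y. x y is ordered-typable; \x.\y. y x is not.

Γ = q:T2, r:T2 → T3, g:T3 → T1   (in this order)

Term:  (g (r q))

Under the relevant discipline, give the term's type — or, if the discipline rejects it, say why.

term : T1
counts: q: 1; r: 1; g: 1
order of uses: g, r, q
typing: well-typed at T1
per-discipline verdicts: ordered ✗ | linear ✓ | affine ✓ | relevant ✓ | unrestricted ✓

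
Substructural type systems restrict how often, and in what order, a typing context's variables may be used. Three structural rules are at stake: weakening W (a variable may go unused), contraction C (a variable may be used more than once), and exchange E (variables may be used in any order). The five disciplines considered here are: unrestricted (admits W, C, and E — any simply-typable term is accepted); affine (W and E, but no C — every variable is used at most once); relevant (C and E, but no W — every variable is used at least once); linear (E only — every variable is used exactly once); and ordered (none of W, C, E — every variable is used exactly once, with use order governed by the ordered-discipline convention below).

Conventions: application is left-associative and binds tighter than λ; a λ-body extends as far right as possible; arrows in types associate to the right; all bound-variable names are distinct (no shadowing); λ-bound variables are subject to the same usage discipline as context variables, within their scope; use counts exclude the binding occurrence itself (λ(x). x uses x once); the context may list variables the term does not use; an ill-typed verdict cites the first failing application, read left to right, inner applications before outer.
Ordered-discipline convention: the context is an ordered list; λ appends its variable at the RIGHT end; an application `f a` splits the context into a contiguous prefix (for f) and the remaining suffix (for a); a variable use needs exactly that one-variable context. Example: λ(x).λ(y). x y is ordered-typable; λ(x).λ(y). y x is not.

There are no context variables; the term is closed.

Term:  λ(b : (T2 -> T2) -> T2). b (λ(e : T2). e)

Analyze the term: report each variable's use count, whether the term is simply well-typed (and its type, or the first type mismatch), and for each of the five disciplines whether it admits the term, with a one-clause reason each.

use counts: b [bound]: 1×, e [bound]: 1×
use order (left to right): b, e
typing: well-typed at ((T2 -> T2) -> T2) -> T2
ordered: ✓ — one use each (b, e); ordered split holds
linear: ✓ — exactly-once usage across b, e
affine: ✓ — no duplicate uses among b, e
relevant: ✓ — none of b, e goes unused
unrestricted: ✓ — simply typable at ((T2 -> T2) -> T2) -> T2; W, C, E all held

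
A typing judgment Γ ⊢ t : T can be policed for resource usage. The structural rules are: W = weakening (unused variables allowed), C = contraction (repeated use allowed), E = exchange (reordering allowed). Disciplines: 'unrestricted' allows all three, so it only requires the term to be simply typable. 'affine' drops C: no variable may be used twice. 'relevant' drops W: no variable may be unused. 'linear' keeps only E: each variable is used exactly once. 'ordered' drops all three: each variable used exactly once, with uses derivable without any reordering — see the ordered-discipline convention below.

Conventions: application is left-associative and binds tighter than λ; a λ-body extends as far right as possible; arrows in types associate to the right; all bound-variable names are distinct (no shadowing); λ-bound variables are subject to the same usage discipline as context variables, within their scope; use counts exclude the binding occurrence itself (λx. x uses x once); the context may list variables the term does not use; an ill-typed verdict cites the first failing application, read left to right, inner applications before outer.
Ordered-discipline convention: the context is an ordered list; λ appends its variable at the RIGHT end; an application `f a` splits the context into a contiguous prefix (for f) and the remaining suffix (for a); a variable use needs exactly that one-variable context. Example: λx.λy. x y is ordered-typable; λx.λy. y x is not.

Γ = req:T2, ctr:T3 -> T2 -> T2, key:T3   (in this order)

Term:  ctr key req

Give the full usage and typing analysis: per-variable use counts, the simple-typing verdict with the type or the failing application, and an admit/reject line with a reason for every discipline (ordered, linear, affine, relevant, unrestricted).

counts: req: 1×; ctr: 1×; key: 1×
left-to-right use order: ctr, key, req
typing: ✓ — T2
ordered: ✗ — needs exchange: uses follow ctr, key, req
linear: ✓ — exactly-once usage across req, ctr, key
affine: ✓ — none of req, ctr, key used more than once
relevant: ✓ — none of req, ctr, key goes unused
unrestricted: ✓ — typability at T2 is all that's needed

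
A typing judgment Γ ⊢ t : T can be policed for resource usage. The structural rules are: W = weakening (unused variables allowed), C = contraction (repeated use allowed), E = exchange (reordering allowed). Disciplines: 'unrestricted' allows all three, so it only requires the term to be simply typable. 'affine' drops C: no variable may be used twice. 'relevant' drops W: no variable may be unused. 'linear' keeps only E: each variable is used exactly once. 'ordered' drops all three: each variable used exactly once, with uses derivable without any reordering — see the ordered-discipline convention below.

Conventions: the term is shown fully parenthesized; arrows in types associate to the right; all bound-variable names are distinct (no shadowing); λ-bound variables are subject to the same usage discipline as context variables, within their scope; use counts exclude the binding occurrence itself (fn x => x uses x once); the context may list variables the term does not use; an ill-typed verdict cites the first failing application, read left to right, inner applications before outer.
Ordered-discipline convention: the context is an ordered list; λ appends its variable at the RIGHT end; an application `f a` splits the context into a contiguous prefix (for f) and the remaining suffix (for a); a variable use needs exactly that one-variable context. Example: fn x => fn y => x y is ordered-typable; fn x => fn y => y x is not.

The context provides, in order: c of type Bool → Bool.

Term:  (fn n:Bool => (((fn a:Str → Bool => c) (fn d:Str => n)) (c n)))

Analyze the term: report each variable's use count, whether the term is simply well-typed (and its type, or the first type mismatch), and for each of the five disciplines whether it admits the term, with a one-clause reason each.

use counts: c ×2, n [bound] ×2, a [bound] ×0, d [bound] ×0
left-to-right use order: c, n, c, n
typing: ✓ — Bool → Bool
ordered: ✗, repeated use of c ×2, n ×2; unused: a, d — weakening required
linear: ✗, repeated use of c ×2, n ×2; unused: a, d — weakening required
affine: ✗, repeated use of c ×2, n ×2
relevant: ✗, unused: a, d — weakening required
unrestricted: ✓, typability at Bool → Bool is all that's needed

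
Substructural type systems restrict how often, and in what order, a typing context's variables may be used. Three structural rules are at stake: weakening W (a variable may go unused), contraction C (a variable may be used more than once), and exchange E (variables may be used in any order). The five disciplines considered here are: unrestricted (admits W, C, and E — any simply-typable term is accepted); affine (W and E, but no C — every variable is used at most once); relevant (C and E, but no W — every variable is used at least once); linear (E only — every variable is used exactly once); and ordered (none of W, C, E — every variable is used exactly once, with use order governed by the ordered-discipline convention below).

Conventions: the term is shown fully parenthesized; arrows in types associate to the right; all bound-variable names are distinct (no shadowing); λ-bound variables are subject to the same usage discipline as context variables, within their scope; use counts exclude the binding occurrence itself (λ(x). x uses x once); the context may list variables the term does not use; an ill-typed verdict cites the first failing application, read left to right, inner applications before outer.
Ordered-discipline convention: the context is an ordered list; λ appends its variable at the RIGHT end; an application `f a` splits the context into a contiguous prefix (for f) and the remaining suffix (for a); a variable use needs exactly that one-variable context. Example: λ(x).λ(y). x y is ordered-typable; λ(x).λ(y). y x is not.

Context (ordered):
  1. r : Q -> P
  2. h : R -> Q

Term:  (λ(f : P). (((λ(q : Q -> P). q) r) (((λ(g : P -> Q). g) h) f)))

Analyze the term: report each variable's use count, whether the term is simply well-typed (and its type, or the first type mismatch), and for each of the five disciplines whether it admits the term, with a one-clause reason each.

use counts: r: 1×, h: 1×, f (λ-bound): 1×, q (λ-bound): 1×, g (λ-bound): 1×
left-to-right use order: q, r, g, h, f
typing: ill-typed: an application expects P -> Q but receives R -> Q
ordered: ✗ — fails simple typing
linear: ✗ — a type mismatch blocks all five
affine: ✗ — the type mismatch rejects it
relevant: ✗ — not simply typable
unrestricted: ✗ — fails simple typing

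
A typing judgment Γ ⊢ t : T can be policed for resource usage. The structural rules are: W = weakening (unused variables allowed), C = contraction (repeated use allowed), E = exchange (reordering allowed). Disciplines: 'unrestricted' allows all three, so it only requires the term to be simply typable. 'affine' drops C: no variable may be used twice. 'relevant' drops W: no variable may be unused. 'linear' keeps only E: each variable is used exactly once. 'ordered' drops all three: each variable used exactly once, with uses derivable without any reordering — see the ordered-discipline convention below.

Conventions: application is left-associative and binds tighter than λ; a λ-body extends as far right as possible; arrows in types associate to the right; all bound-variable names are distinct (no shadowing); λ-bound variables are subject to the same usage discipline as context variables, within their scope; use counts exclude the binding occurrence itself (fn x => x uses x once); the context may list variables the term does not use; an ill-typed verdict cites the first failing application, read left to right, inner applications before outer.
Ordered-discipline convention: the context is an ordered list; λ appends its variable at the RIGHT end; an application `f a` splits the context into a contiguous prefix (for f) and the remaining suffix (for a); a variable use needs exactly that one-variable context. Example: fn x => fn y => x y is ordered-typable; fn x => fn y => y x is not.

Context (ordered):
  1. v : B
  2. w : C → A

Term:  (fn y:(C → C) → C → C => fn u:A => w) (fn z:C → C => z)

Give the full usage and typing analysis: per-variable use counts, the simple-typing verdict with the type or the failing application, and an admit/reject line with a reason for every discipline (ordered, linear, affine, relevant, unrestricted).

variable uses: v: 0×, w: 1×, y (λ-bound): 0×, u (λ-bound): 0×, z (λ-bound): 1×
use order (left to right): w, z
typing: the term checks, with type A → C → A
ordered: ✗, unused: v, y, u — weakening required
linear: ✗, unused: v, y, u — weakening required
affine: ✓, at most one use each (v, w, y, u, z)
relevant: ✗, unused: v, y, u — weakening required
unrestricted: ✓, simply typable at A → C → A; W, C, E all held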